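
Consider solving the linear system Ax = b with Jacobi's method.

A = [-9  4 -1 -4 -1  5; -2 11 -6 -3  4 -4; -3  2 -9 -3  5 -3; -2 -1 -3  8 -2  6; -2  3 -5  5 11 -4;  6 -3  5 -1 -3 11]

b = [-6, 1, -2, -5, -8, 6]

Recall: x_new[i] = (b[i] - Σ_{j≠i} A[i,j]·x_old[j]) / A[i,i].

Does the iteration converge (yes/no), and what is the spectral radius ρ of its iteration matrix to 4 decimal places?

no, ρ = 1.1819

Write A = D+L+U with D = diag(-9, 11, -9, 8, 11, 11).
Jacobi: T = -D⁻¹(L+U), T[1,3] = -(-3)/(11) = +0.2727; T[1,1] = 0.
  T[0,:] = [+0.0000, +0.4444, -0.1111, -0.4444, -0.1111, +0.5556]
  T[1,:] = [+0.1818, +0.0000, +0.5455, +0.2727, -0.3636, +0.3636]
  T[2,:] = [-0.3333, +0.2222, +0.0000, -0.3333, +0.5556, -0.3333]
  T[3,:] = [+0.2500, +0.1250, +0.3750, +0.0000, +0.2500, -0.7500]
  T[4,:] = [+0.1818, -0.2727, +0.4545, -0.4545, +0.0000, +0.3636]
  T[5,:] = [-0.5455, +0.2727, -0.4545, +0.0909, +0.2727, +0.0000]
|roots of det(T-λI)|: 1.1819, 0.7872, 0.7872, 0.5109, 0.5109, 0.0105.
ρ = 1.1819; 1.1819 > 1, so it fails to converge.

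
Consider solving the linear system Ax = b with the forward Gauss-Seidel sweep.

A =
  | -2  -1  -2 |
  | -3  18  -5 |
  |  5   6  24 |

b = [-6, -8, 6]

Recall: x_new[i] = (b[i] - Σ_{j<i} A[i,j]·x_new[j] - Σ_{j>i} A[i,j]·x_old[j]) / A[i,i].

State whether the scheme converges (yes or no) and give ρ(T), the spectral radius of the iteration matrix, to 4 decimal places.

Split A = D + L + U, D = diag(-2, 18, 24).
Gauss-Seidel: T = -(D+L)⁻¹U, row 0 first, T[0,1] = -(-1)/(-2) = -0.5000; later rows by forward substitution.
  T[0,:] = [+0.0000, -0.5000, -1.0000]
  T[1,:] = [+0.0000, -0.0833, +0.1111]
  T[2,:] = [+0.0000, +0.1250, +0.1806]
|roots of det(T-λI)|: 0.2255, 0.1283, 0.0000.
ρ = 0.2255; 0.2255 < 1: convergent.

yes, ρ = 0.2255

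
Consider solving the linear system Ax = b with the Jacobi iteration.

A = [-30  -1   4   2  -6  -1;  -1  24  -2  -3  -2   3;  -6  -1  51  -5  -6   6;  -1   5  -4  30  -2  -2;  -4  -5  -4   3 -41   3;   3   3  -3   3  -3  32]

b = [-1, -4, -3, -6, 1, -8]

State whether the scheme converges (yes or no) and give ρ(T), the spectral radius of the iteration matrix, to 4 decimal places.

yes, ρ = 0.2222

A = D + L + U where D = diag(-30, 24, 51, 30, -41, 32).
Jacobi: T = -D⁻¹(L+U), T[2,0] = -(-6)/(51) = +0.1176; T[2,2] = 0.
  T[0,:] = [+0.0000, -0.0333, +0.1333, +0.0667, -0.2000, -0.0333]
  T[1,:] = [+0.0417, +0.0000, +0.0833, +0.1250, +0.0833, -0.1250]
  T[2,:] = [+0.1176, +0.0196, +0.0000, +0.0980, +0.1176, -0.1176]
  T[3,:] = [+0.0333, -0.1667, +0.1333, +0.0000, +0.0667, +0.0667]
  T[4,:] = [-0.0976, -0.1220, -0.0976, +0.0732, +0.0000, +0.0732]
  T[5,:] = [-0.0938, -0.0938, +0.0938, -0.0938, +0.0938, +0.0000]
|roots of det(T-λI)|: 0.2222, 0.1542, 0.1542, 0.1532, 0.1419, 0.1419.
ρ = 0.2222; 0.2222 < 1 ⇒ converges.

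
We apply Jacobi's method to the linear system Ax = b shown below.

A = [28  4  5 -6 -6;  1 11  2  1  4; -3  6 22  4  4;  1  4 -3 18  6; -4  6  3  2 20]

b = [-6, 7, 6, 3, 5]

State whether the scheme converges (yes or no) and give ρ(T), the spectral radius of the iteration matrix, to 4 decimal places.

yes, ρ = 0.5662

Diagonal D = diag(28, 11, 22, 18, 20); L, U strict lower/upper.
Jacobi: T = -D⁻¹(L+U), T[4,2] = -(3)/(20) = -0.1500; T[4,4] = 0.
  T[0,:] = [+0.0000, -0.1429, -0.1786, +0.2143, +0.2143]
  T[1,:] = [-0.0909, +0.0000, -0.1818, -0.0909, -0.3636]
  T[2,:] = [+0.1364, -0.2727, +0.0000, -0.1818, -0.1818]
  T[3,:] = [-0.0556, -0.2222, +0.1667, +0.0000, -0.3333]
  T[4,:] = [+0.2000, -0.3000, -0.1500, -0.1000, +0.0000]
|eigenvalues of T|: 0.5662, 0.4249, 0.1994, 0.1994, 0.0434.
ρ(T) = max|λ| = 0.5662; 0.5662 < 1, so it converges for any x₀.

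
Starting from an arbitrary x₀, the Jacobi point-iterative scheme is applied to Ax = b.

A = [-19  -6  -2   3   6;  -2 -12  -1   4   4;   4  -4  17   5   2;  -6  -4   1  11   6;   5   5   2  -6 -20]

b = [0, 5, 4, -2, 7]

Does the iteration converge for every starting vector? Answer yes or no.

Diagonal D = diag(-19, -12, 17, 11, -20); L, U strict lower/upper.
Jacobi: T = -D⁻¹(L+U), T[4,2] = -(2)/(-20) = +0.1000; T[4,4] = 0.
  T[0,:] = [+0.0000  -0.3158  -0.1053  +0.1579  +0.3158]
  T[1,:] = [-0.1667  +0.0000  -0.0833  +0.3333  +0.3333]
  T[2,:] = [-0.2353  +0.2353  +0.0000  -0.2941  -0.1176]
  T[3,:] = [+0.5455  +0.3636  -0.0909  +0.0000  -0.5455]
  T[4,:] = [+0.2500  +0.2500  +0.1000  -0.3000  +0.0000]
|roots of det(T-λI)|: 0.9148, 0.3884, 0.3884, 0.3378, 0.1566.
ρ(T) = max|λ| = 0.9148; 0.9148 < 1: convergent.

yes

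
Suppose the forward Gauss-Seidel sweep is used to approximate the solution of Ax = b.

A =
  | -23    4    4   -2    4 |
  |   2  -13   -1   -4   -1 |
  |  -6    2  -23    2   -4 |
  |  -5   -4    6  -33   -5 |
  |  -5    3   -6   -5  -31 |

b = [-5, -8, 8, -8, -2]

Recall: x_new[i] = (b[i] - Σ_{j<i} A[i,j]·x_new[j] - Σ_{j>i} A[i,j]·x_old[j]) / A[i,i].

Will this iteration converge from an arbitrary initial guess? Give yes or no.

yes

Split A = D + L + U, D = diag(-23, -13, -23, -33, -31).
Gauss-Seidel: T = -(D+L)⁻¹U, row 0 first, T[0,1] = -(4)/(-23) = +0.1739; later rows by forward substitution.
  T[0,:] = [+0.0000, +0.1739, +0.1739, -0.0870, +0.1739]
  T[1,:] = [+0.0000, +0.0268, -0.0502, -0.3211, -0.0502]
  T[2,:] = [+0.0000, -0.0430, -0.0497, +0.0817, -0.2236]
  T[3,:] = [+0.0000, -0.0374, -0.0293, +0.0670, -0.2124]
  T[4,:] = [+0.0000, -0.0111, -0.0186, -0.0437, +0.0446]
|eigenvalues of T|: 0.1813, 0.1511, 0.0727, 0.0143, 0.0000.
ρ = 0.1813; 0.1813 < 1 ⇒ converges.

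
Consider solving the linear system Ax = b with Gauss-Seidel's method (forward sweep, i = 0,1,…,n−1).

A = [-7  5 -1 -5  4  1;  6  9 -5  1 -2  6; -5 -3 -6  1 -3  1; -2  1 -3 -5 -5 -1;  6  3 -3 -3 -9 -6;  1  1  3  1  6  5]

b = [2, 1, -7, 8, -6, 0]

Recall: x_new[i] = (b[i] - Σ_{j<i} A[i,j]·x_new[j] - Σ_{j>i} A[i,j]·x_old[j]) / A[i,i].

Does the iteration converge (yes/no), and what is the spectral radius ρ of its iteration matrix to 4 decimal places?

Diagonal D = diag(-7, 9, -6, -5, -9, 5); L, U strict lower/upper.
T_GS = -(D+L)⁻¹U: row 0 first, T[0,2] = -(-1)/(-7) = -0.1429; later rows by forward substitution.
  T[0,:] = [+0.0000 +0.7143 -0.1429 -0.7143 +0.5714 +0.1429]
  T[1,:] = [+0.0000 -0.4762 +0.6508 +0.3651 -0.1587 -0.7619]
  T[2,:] = [+0.0000 -0.3571 -0.2063 +0.5794 -0.8968 +0.4286]
  T[3,:] = [+0.0000 -0.1667 +0.3111 +0.0111 -0.7222 -0.6667]
  T[4,:] = [+0.0000 +0.4921 +0.0868 -0.5513 +0.8677 -0.7460]
  T[5,:] = [+0.0000 -0.3905 -0.1441 +0.3816 -0.4413 +0.8952]
|eigenvalues of T|: 1.4476, 0.5180, 0.4894, 0.3063, 0.0785, 0.0000.
spectral radius ρ = 1.4476; 1.4476 > 1 ⇒ diverges.

no, ρ = 1.4476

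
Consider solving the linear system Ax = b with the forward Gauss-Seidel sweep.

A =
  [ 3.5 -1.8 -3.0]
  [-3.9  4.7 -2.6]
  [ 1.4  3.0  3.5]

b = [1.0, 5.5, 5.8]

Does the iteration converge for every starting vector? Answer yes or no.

yes

Write A = D+L+U with D = diag(3.5, 4.7, 3.5).
T_GS = -(D+L)⁻¹U: row 0 first, T[0,2] = -(-3)/(3.5) = +0.8571; later rows by forward substitution.
  T[0,:] = [+0.0000, +0.5143, +0.8571]
  T[1,:] = [+0.0000, +0.4267, +1.2644]
  T[2,:] = [+0.0000, -0.5715, -1.4267]
eigenvalue magnitudes: 0.8690, 0.1310, 0.0000.
spectral radius ρ = 0.8690; 0.8690 < 1: convergent.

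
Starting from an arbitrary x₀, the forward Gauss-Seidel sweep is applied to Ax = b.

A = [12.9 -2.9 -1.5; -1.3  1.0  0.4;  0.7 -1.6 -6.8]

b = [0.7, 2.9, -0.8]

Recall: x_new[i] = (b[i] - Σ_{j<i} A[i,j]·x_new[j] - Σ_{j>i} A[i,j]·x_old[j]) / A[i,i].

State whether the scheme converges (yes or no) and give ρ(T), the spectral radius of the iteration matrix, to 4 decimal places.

yes, ρ = 0.3351

A = D + L + U where D = diag(12.9, 1, -6.8).
GS T = -(D+L)⁻¹U: row 0 first, T[0,1] = -(-2.9)/(12.9) = +0.2248; later rows by forward substitution.
  T[0,:] = [+0.0000  +0.2248  +0.1163]
  T[1,:] = [+0.0000  +0.2922  -0.2488]
  T[2,:] = [+0.0000  -0.0456  +0.0705]
moduli |λ_i(T)| = 0.3351, 0.0276, 0.0000.
spectral radius ρ = 0.3351; 0.3351 < 1 ⇒ converges.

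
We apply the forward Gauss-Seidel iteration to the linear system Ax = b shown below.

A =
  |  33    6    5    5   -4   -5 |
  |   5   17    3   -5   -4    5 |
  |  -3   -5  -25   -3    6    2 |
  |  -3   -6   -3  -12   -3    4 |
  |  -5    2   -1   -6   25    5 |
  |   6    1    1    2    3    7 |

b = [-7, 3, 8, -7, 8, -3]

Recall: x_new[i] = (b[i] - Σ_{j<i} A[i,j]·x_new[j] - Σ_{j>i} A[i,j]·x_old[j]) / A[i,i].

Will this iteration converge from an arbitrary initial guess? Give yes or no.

Write A = D+L+U with D = diag(33, 17, -25, -12, 25, 7).
GS T = -(D+L)⁻¹U: row 0 first, T[0,4] = -(-4)/(33) = +0.1212; later rows by forward substitution.
  T[0,:] = [+0.0000, -0.1818, -0.1515, -0.1515, +0.1212, +0.1515]
  T[1,:] = [+0.0000, +0.0535, -0.1319, +0.3387, +0.1996, -0.3387]
  T[2,:] = [+0.0000, +0.0111, +0.0446, -0.1696, +0.1855, +0.1296]
  T[3,:] = [+0.0000, +0.0159, +0.0927, -0.0891, -0.4265, +0.4324]
  T[4,:] = [+0.0000, -0.0364, +0.0043, -0.0856, -0.0867, -0.0336]
  T[5,:] = [+0.0000, +0.1577, +0.1140, +0.1678, +0.0001, -0.2091]
eigenvalue magnitudes: 0.3068, 0.2476, 0.1859, 0.1081, 0.1081, 0.0000.
ρ(T) = max|λ| = 0.3068; 0.3068 < 1 ⇒ converges.

yes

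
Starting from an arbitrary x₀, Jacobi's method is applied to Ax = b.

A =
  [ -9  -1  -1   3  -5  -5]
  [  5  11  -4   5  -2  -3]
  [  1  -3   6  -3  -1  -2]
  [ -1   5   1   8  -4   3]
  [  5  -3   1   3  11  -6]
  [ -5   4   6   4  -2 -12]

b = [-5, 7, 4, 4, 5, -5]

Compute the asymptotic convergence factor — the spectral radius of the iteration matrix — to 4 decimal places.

1.2231

A = D + L + U where D = diag(-9, 11, 6, 8, 11, -12).
T_J = -D⁻¹(L+U): T[1,5] = -(-3)/(11) = +0.2727; T[1,1] = 0.
  T[0,:] = [+0.0000, -0.1111, -0.1111, +0.3333, -0.5556, -0.5556]
  T[1,:] = [-0.4545, +0.0000, +0.3636, -0.4545, +0.1818, +0.2727]
  T[2,:] = [-0.1667, +0.5000, +0.0000, +0.5000, +0.1667, +0.3333]
  T[3,:] = [+0.1250, -0.6250, -0.1250, +0.0000, +0.5000, -0.3750]
  T[4,:] = [-0.4545, +0.2727, -0.0909, -0.2727, +0.0000, +0.5455]
  T[5,:] = [-0.4167, +0.3333, +0.5000, +0.3333, -0.1667, +0.0000]
moduli |λ_i(T)| = 1.2231, 0.6771, 0.6771, 0.4658, 0.4658, 0.0483.
ρ = 1.2231; 1.2231 > 1: divergent.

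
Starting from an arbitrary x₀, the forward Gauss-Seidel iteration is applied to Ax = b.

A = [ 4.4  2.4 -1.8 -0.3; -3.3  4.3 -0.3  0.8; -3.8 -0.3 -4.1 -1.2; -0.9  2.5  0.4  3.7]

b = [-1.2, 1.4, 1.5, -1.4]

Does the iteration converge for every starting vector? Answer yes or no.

A = D + L + U where D = diag(4.4, 4.3, -4.1, 3.7).
GS T = -(D+L)⁻¹U: row 0 first, T[0,2] = -(-1.8)/(4.4) = +0.4091; later rows by forward substitution.
  T[0,:] = [+0.0000  -0.5455  +0.4091  +0.0682]
  T[1,:] = [+0.0000  -0.4186  +0.3837  -0.1337]
  T[2,:] = [+0.0000  +0.5362  -0.4072  -0.3461]
  T[3,:] = [+0.0000  +0.0922  -0.1157  +0.1444]
|λ(T)| sorted: 0.8841, 0.2168, 0.0141, 0.0000.
ρ(T) = max|λ| = 0.8841; 0.8841 < 1: convergent.

yes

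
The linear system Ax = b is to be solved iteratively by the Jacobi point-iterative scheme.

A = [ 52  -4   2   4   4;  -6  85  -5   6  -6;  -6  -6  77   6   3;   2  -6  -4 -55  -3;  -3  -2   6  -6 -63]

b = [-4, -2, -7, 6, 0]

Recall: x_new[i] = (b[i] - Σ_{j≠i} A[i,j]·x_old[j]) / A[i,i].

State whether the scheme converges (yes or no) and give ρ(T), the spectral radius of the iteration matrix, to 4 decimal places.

yes, ρ = 0.1918

Let D = diag(52, 85, 77, -55, -63); L, U the strict triangles.
T_J = -D⁻¹(L+U): T[1,4] = -(-6)/(85) = +0.0706; T[1,1] = 0.
  T[0,:] = [+0.0000, +0.0769, -0.0385, -0.0769, -0.0769]
  T[1,:] = [+0.0706, +0.0000, +0.0588, -0.0706, +0.0706]
  T[2,:] = [+0.0779, +0.0779, +0.0000, -0.0779, -0.0390]
  T[3,:] = [+0.0364, -0.1091, -0.0727, +0.0000, -0.0545]
  T[4,:] = [-0.0476, -0.0317, +0.0952, -0.0952, +0.0000]
|eigenvalues of T|: 0.1918, 0.1286, 0.1286, 0.0604, 0.0604.
ρ = 0.1918; 0.1918 < 1, so it converges for any x₀.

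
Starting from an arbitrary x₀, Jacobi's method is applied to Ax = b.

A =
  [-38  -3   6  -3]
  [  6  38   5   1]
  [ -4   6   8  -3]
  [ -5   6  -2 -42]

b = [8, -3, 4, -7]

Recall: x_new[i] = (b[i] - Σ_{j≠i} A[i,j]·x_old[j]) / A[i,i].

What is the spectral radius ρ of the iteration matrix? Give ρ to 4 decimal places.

Write A = D+L+U with D = diag(-38, 38, 8, -42).
Jacobi T = -D⁻¹(L+U): T[3,0] = -(-5)/(-42) = -0.1190; T[3,3] = 0.
  T[0,:] = [+0.0000  -0.0789  +0.1579  -0.0789]
  T[1,:] = [-0.1579  +0.0000  -0.1316  -0.0263]
  T[2,:] = [+0.5000  -0.7500  +0.0000  +0.3750]
  T[3,:] = [-0.1190  +0.1429  -0.0476  +0.0000]
|λ(T)| sorted: 0.4452, 0.3654, 0.1421, 0.0623.
spectral radius ρ = 0.4452; 0.4452 < 1: convergent.

0.4452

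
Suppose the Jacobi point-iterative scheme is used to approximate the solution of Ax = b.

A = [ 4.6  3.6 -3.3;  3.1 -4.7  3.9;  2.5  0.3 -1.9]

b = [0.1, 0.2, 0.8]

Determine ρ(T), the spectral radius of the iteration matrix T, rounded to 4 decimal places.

1.1202

Diagonal D = diag(4.6, -4.7, -1.9); L, U strict lower/upper.
Jacobi: T = -D⁻¹(L+U), T[1,0] = -(3.1)/(-4.7) = +0.6596; T[1,1] = 0.
  T[0,:] = [+0.0000 -0.7826 +0.7174]
  T[1,:] = [+0.6596 +0.0000 +0.8298]
  T[2,:] = [+1.3158 +0.1579 +0.0000]
moduli |λ_i(T)| = 1.1202, 0.8343, 0.8343.
spectral radius ρ = 1.1202; 1.1202 > 1, so it fails to converge.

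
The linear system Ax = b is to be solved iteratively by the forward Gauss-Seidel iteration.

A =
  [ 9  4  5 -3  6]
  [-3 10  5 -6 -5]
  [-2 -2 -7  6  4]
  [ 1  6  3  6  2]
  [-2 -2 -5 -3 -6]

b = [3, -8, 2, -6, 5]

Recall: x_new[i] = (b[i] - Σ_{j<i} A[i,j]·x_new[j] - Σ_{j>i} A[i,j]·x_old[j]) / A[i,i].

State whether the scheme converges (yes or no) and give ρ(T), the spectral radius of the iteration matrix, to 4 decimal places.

Split A = D + L + U, D = diag(9, 10, -7, 6, -6).
T_GS = -(D+L)⁻¹U: row 0 first, T[0,4] = -(6)/(9) = -0.6667; later rows by forward substitution.
  T[0,:] = [+0.0000  -0.4444  -0.5556  +0.3333  -0.6667]
  T[1,:] = [+0.0000  -0.1333  -0.6667  +0.7000  +0.3000]
  T[2,:] = [+0.0000  +0.1651  +0.3492  +0.5619  +0.6762]
  T[3,:] = [+0.0000  +0.1249  +0.5847  -1.0365  -0.8603]
  T[4,:] = [+0.0000  -0.0074  -0.1759  -0.2944  -0.0111]
|roots of det(T-λI)|: 1.4477, 0.3724, 0.3724, 0.1054, 0.0000.
ρ = 1.4477; 1.4477 > 1 ⇒ diverges.

no, ρ = 1.4477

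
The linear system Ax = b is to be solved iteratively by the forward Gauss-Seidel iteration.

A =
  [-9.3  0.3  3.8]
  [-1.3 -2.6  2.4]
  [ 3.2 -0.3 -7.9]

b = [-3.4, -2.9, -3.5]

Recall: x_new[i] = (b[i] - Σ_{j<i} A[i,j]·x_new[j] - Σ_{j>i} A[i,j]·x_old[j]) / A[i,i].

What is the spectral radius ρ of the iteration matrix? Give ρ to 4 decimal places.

0.1867

Split A = D + L + U, D = diag(-9.3, -2.6, -7.9).
T_GS = -(D+L)⁻¹U: row 0 first, T[0,1] = -(0.3)/(-9.3) = +0.0323; later rows by forward substitution.
  T[0,:] = [+0.0000  +0.0323  +0.4086]
  T[1,:] = [+0.0000  -0.0161  +0.7188]
  T[2,:] = [+0.0000  +0.0137  +0.1382]
|λ(T)| sorted: 0.1867, 0.0646, 0.0000.
ρ = 0.1867; 0.1867 < 1: convergent.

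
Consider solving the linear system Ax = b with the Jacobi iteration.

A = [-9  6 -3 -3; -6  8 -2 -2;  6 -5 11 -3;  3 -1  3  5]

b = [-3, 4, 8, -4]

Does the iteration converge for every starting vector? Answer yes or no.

Write A = D+L+U with D = diag(-9, 8, 11, 5).
T_J = -D⁻¹(L+U): T[2,0] = -(6)/(11) = -0.5455; T[2,2] = 0.
  T[0,:] = [+0.0000, +0.6667, -0.3333, -0.3333]
  T[1,:] = [+0.7500, +0.0000, +0.2500, +0.2500]
  T[2,:] = [-0.5455, +0.4545, +0.0000, +0.2727]
  T[3,:] = [-0.6000, +0.2000, -0.6000, +0.0000]
moduli |λ_i(T)| = 1.1799, 0.7445, 0.4316, 0.4316.
ρ = 1.1799; 1.1799 > 1: divergent.

no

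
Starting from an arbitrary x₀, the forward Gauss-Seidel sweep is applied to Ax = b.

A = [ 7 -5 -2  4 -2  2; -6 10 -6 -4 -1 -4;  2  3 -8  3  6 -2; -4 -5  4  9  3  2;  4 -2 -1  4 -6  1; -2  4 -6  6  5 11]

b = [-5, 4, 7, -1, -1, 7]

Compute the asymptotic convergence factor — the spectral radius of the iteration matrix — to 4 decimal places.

Diagonal D = diag(7, 10, -8, 9, -6, 11); L, U strict lower/upper.
T_GS = -(D+L)⁻¹U: row 0 first, T[0,1] = -(-5)/(7) = +0.7143; later rows by forward substitution.
  T[0,:] = [+0.0000, +0.7143, +0.2857, -0.5714, +0.2857, -0.2857]
  T[1,:] = [+0.0000, +0.4286, +0.7714, +0.0571, +0.2714, +0.2286]
  T[2,:] = [+0.0000, +0.3393, +0.3607, +0.2536, +0.9232, -0.2357]
  T[3,:] = [+0.0000, +0.4048, +0.3952, -0.3349, -0.4659, -0.1175]
  T[4,:] = [+0.0000, +0.5466, +0.1367, -0.6655, -0.3645, -0.1390]
  T[5,:] = [+0.0000, -0.3102, -0.3095, +0.4988, +0.8766, -0.1364]
moduli |λ_i(T)| = 1.1736, 0.8239, 0.8239, 0.2329, 0.0088, 0.0000.
ρ = 1.1736; 1.1736 > 1: divergent.

1.1736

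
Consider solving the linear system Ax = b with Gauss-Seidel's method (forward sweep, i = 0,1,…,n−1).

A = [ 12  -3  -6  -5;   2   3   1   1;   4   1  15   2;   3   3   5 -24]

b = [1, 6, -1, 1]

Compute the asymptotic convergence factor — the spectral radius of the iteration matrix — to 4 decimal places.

0.3506

Split A = D + L + U, D = diag(12, 3, 15, -24).
GS T = -(D+L)⁻¹U: row 0 first, T[0,1] = -(-3)/(12) = +0.2500; later rows by forward substitution.
  T[0,:] = [+0.0000, +0.2500, +0.5000, +0.4167]
  T[1,:] = [+0.0000, -0.1667, -0.6667, -0.6111]
  T[2,:] = [+0.0000, -0.0556, -0.0889, -0.2037]
  T[3,:] = [+0.0000, -0.0012, -0.0394, -0.0667]
|eigenvalues of T|: 0.3506, 0.0787, 0.0504, 0.0000.
spectral radius ρ = 0.3506; 0.3506 < 1 ⇒ converges.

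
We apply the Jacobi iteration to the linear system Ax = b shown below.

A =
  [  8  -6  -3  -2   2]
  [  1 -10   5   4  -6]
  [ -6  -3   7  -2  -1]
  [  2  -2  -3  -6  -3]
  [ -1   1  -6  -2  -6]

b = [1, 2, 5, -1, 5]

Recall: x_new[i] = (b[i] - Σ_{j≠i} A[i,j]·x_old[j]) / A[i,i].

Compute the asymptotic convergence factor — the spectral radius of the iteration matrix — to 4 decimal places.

1.1923

Diagonal D = diag(8, -10, 7, -6, -6); L, U strict lower/upper.
Jacobi: T = -D⁻¹(L+U), T[1,3] = -(4)/(-10) = +0.4000; T[1,1] = 0.
  T[0,:] = [+0.0000 +0.7500 +0.3750 +0.2500 -0.2500]
  T[1,:] = [+0.1000 +0.0000 +0.5000 +0.4000 -0.6000]
  T[2,:] = [+0.8571 +0.4286 +0.0000 +0.2857 +0.1429]
  T[3,:] = [+0.3333 -0.3333 -0.5000 +0.0000 -0.5000]
  T[4,:] = [-0.1667 +0.1667 -1.0000 -0.3333 +0.0000]
moduli |λ_i(T)| = 1.1923, 0.7849, 0.7849, 0.2833, 0.2833.
spectral radius ρ = 1.1923; 1.1923 > 1, so it fails to converge.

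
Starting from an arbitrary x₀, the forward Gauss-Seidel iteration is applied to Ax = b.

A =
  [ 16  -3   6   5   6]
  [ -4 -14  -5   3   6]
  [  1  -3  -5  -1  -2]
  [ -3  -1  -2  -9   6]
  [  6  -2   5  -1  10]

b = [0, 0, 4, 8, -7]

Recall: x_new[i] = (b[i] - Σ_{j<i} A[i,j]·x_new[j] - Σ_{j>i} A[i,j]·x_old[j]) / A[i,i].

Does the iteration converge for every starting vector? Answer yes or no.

yes

A = D + L + U where D = diag(16, -14, -5, -9, 10).
T_GS = -(D+L)⁻¹U: row 0 first, T[0,3] = -(5)/(16) = -0.3125; later rows by forward substitution.
  T[0,:] = [+0.0000, +0.1875, -0.3750, -0.3125, -0.3750]
  T[1,:] = [+0.0000, -0.0536, -0.2500, +0.3036, +0.5357]
  T[2,:] = [+0.0000, +0.0696, +0.0750, -0.4446, -0.7964]
  T[3,:] = [+0.0000, -0.0720, +0.1361, +0.1692, +0.9091]
  T[4,:] = [+0.0000, -0.1652, +0.1511, +0.4875, +0.8213]
|λ(T)| sorted: 0.8262, 0.4850, 0.2446, 0.0547, 0.0000.
spectral radius ρ = 0.8262; 0.8262 < 1, so it converges for any x₀.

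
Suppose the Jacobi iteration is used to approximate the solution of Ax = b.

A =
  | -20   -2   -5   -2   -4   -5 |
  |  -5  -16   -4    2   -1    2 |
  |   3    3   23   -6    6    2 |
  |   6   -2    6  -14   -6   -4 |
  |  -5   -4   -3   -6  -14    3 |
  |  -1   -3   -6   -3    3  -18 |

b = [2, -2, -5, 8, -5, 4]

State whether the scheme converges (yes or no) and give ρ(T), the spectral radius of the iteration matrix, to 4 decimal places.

Write A = D+L+U with D = diag(-20, -16, 23, -14, -14, -18).
Jacobi: T = -D⁻¹(L+U), T[5,3] = -(-3)/(-18) = -0.1667; T[5,5] = 0.
  T[0,:] = [+0.0000, -0.1000, -0.2500, -0.1000, -0.2000, -0.2500]
  T[1,:] = [-0.3125, +0.0000, -0.2500, +0.1250, -0.0625, +0.1250]
  T[2,:] = [-0.1304, -0.1304, +0.0000, +0.2609, -0.2609, -0.0870]
  T[3,:] = [+0.4286, -0.1429, +0.4286, +0.0000, -0.4286, -0.2857]
  T[4,:] = [-0.3571, -0.2857, -0.2143, -0.4286, +0.0000, +0.2143]
  T[5,:] = [-0.0556, -0.1667, -0.3333, -0.1667, +0.1667, +0.0000]
moduli |λ_i(T)| = 0.8409, 0.6325, 0.3649, 0.2157, 0.2157, 0.1235.
ρ = 0.8409; 0.8409 < 1 ⇒ converges.

yes, ρ = 0.8409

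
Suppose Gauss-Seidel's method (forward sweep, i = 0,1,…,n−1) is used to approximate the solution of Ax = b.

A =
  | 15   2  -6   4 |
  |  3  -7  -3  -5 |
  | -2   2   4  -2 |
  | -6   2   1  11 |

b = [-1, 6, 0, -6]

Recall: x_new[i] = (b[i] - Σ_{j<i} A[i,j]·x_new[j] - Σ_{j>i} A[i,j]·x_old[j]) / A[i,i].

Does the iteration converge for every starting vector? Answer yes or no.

yes

Split A = D + L + U, D = diag(15, -7, 4, 11).
Gauss-Seidel: T = -(D+L)⁻¹U, row 0 first, T[0,2] = -(-6)/(15) = +0.4000; later rows by forward substitution.
  T[0,:] = [+0.0000 -0.1333 +0.4000 -0.2667]
  T[1,:] = [+0.0000 -0.0571 -0.2571 -0.8286]
  T[2,:] = [+0.0000 -0.0381 +0.3286 +0.7810]
  T[3,:] = [+0.0000 -0.0589 +0.2351 -0.0658]
|λ(T)| sorted: 0.6622, 0.3973, 0.0592, 0.0000.
ρ = 0.6622; 0.6622 < 1, so it converges for any x₀.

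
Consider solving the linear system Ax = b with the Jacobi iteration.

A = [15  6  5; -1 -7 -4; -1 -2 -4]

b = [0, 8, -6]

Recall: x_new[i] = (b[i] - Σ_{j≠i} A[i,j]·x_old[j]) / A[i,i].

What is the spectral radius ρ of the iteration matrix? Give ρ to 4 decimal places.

Write A = D+L+U with D = diag(15, -7, -4).
T_J = -D⁻¹(L+U): T[1,2] = -(-4)/(-7) = -0.5714; T[1,1] = 0.
  T[0,:] = [+0.0000 -0.4000 -0.3333]
  T[1,:] = [-0.1429 +0.0000 -0.5714]
  T[2,:] = [-0.2500 -0.5000 +0.0000]
|eigenvalues of T|: 0.7326, 0.5202, 0.2124.
ρ(T) = max|λ| = 0.7326; 0.7326 < 1 ⇒ converges.

0.7326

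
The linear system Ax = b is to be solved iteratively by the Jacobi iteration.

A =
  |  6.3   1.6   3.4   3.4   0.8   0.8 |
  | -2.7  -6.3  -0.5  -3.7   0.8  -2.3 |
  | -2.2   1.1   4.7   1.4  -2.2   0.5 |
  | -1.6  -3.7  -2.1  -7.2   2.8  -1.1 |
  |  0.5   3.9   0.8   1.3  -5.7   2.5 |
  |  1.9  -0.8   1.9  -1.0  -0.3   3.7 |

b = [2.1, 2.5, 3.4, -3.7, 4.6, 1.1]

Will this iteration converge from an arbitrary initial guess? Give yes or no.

no

Diagonal D = diag(6.3, -6.3, 4.7, -7.2, -5.7, 3.7); L, U strict lower/upper.
T_J = -D⁻¹(L+U): T[0,1] = -(1.6)/(6.3) = -0.2540; T[0,0] = 0.
  T[0,:] = [+0.0000, -0.2540, -0.5397, -0.5397, -0.1270, -0.1270]
  T[1,:] = [-0.4286, +0.0000, -0.0794, -0.5873, +0.1270, -0.3651]
  T[2,:] = [+0.4681, -0.2340, +0.0000, -0.2979, +0.4681, -0.1064]
  T[3,:] = [-0.2222, -0.5139, -0.2917, +0.0000, +0.3889, -0.1528]
  T[4,:] = [+0.0877, +0.6842, +0.1404, +0.2281, +0.0000, +0.4386]
  T[5,:] = [-0.5135, +0.2162, -0.5135, +0.2703, +0.0811, +0.0000]
moduli |λ_i(T)| = 1.2111, 0.6754, 0.6754, 0.6147, 0.6147, 0.1836.
ρ(T) = max|λ| = 1.2111; 1.2111 > 1, so it fails to converge.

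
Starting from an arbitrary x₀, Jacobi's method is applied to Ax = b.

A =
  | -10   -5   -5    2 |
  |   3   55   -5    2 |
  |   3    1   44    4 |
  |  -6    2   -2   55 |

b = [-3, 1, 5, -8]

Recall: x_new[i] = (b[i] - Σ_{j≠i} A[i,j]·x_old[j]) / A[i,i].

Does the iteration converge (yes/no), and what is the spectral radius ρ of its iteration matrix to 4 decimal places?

yes, ρ = 0.3363

Write A = D+L+U with D = diag(-10, 55, 44, 55).
Jacobi T = -D⁻¹(L+U): T[2,0] = -(3)/(44) = -0.0682; T[2,2] = 0.
  T[0,:] = [+0.0000, -0.5000, -0.5000, +0.2000]
  T[1,:] = [-0.0545, +0.0000, +0.0909, -0.0364]
  T[2,:] = [-0.0682, -0.0227, +0.0000, -0.0909]
  T[3,:] = [+0.1091, -0.0364, +0.0364, +0.0000]
|λ(T)| sorted: 0.3363, 0.2176, 0.0902, 0.0902.
spectral radius ρ = 0.3363; 0.3363 < 1: convergent.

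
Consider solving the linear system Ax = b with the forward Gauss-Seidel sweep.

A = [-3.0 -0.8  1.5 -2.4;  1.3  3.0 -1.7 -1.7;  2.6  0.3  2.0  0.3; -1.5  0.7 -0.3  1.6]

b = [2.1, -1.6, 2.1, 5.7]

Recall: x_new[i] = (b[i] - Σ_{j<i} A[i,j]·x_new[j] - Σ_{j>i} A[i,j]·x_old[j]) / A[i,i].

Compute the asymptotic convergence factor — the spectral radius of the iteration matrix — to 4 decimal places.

Split A = D + L + U, D = diag(-3, 3, 2, 1.6).
GS T = -(D+L)⁻¹U: row 0 first, T[0,3] = -(-2.4)/(-3) = -0.8000; later rows by forward substitution.
  T[0,:] = [+0.0000 -0.2667 +0.5000 -0.8000]
  T[1,:] = [+0.0000 +0.1156 +0.3500 +0.9133]
  T[2,:] = [+0.0000 +0.3293 -0.7025 +0.7530]
  T[3,:] = [+0.0000 -0.2388 +0.1839 -1.0084]
|roots of det(T-λI)|: 1.1760, 0.4587, 0.0394, 0.0000.
ρ = 1.1760; 1.1760 > 1, so it fails to converge.

1.1760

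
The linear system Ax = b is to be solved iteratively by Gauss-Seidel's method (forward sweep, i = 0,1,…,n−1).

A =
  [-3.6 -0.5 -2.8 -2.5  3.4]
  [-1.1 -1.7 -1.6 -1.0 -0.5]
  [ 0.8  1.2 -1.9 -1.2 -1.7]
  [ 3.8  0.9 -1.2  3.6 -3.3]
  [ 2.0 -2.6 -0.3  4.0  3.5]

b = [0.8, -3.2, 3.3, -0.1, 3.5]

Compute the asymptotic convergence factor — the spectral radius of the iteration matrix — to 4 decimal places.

Diagonal D = diag(-3.6, -1.7, -1.9, 3.6, 3.5); L, U strict lower/upper.
T_GS = -(D+L)⁻¹U: row 0 first, T[0,1] = -(-0.5)/(-3.6) = -0.1389; later rows by forward substitution.
  T[0,:] = [+0.0000 -0.1389 -0.7778 -0.6944 +0.9444]
  T[1,:] = [+0.0000 +0.0899 -0.4379 -0.1389 -0.9052]
  T[2,:] = [+0.0000 -0.0017 -0.6041 -1.0117 -1.0688]
  T[3,:] = [+0.0000 +0.1236 +0.7291 +0.4305 -0.2102]
  T[4,:] = [+0.0000 +0.0048 -0.7659 -0.2851 -1.0635]
|λ(T)| sorted: 1.6221, 0.6621, 0.6621, 0.0608, 0.0000.
ρ(T) = max|λ| = 1.6221; 1.6221 > 1 ⇒ diverges.

1.6221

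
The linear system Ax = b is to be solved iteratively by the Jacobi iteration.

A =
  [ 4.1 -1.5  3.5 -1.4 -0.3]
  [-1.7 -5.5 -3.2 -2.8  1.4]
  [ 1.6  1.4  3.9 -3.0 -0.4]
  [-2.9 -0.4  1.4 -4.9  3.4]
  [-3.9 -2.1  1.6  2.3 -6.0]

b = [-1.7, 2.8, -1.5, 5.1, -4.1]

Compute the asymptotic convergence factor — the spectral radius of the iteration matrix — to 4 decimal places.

1.2707

Let D = diag(4.1, -5.5, 3.9, -4.9, -6); L, U the strict triangles.
Jacobi: T = -D⁻¹(L+U), T[1,4] = -(1.4)/(-5.5) = +0.2545; T[1,1] = 0.
  T[0,:] = [+0.0000  +0.3659  -0.8537  +0.3415  +0.0732]
  T[1,:] = [-0.3091  +0.0000  -0.5818  -0.5091  +0.2545]
  T[2,:] = [-0.4103  -0.3590  +0.0000  +0.7692  +0.1026]
  T[3,:] = [-0.5918  -0.0816  +0.2857  +0.0000  +0.6939]
  T[4,:] = [-0.6500  -0.3500  +0.2667  +0.3833  +0.0000]
|eigenvalues of T|: 1.2707, 0.7823, 0.7149, 0.7149, 0.2427.
ρ(T) = max|λ| = 1.2707; 1.2707 > 1, so it fails to converge.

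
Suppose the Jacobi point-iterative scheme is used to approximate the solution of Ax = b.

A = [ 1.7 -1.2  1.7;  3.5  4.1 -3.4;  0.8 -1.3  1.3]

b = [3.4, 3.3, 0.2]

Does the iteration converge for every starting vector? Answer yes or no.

no

A = D + L + U where D = diag(1.7, 4.1, 1.3).
Jacobi: T = -D⁻¹(L+U), T[0,2] = -(1.7)/(1.7) = -1.0000; T[0,0] = 0.
  T[0,:] = [+0.0000, +0.7059, -1.0000]
  T[1,:] = [-0.8537, +0.0000, +0.8293]
  T[2,:] = [-0.6154, +1.0000, +0.0000]
|roots of det(T-λI)|: 1.1307, 0.6606, 0.6606.
ρ(T) = max|λ| = 1.1307; 1.1307 > 1, so it fails to converge.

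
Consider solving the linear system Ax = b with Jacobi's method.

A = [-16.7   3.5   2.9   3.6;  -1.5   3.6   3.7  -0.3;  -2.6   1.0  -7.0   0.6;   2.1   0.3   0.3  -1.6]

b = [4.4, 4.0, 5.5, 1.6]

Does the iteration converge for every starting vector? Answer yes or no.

Diagonal D = diag(-16.7, 3.6, -7, -1.6); L, U strict lower/upper.
Jacobi T = -D⁻¹(L+U): T[1,0] = -(-1.5)/(3.6) = +0.4167; T[1,1] = 0.
  T[0,:] = [+0.0000, +0.2096, +0.1737, +0.2156]
  T[1,:] = [+0.4167, +0.0000, -1.0278, +0.0833]
  T[2,:] = [-0.3714, +0.1429, +0.0000, +0.0857]
  T[3,:] = [+1.3125, +0.1875, +0.1875, +0.0000]
|roots of det(T-λI)|: 0.6725, 0.3871, 0.3871, 0.3713.
ρ = 0.6725; 0.6725 < 1 ⇒ converges.

yes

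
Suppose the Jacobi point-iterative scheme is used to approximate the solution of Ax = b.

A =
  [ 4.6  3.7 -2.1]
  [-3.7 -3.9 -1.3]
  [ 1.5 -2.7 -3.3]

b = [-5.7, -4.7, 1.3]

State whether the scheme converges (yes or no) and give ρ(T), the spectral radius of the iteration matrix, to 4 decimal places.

no, ρ = 1.2719

Diagonal D = diag(4.6, -3.9, -3.3); L, U strict lower/upper.
Jacobi T = -D⁻¹(L+U): T[0,2] = -(-2.1)/(4.6) = +0.4565; T[0,0] = 0.
  T[0,:] = [+0.0000  -0.8043  +0.4565]
  T[1,:] = [-0.9487  +0.0000  -0.3333]
  T[2,:] = [+0.4545  -0.8182  +0.0000]
|eigenvalues of T|: 1.2719, 0.8092, 0.4627.
ρ(T) = max|λ| = 1.2719; 1.2719 > 1 ⇒ diverges.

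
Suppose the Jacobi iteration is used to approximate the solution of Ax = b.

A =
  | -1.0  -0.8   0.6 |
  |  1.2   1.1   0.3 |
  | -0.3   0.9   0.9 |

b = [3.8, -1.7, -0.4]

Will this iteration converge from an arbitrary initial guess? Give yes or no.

no

Split A = D + L + U, D = diag(-1, 1.1, 0.9).
T_J = -D⁻¹(L+U): T[2,0] = -(-0.3)/(0.9) = +0.3333; T[2,2] = 0.
  T[0,:] = [+0.0000 -0.8000 +0.6000]
  T[1,:] = [-1.0909 +0.0000 -0.2727]
  T[2,:] = [+0.3333 -1.0000 +0.0000]
moduli |λ_i(T)| = 1.3698, 0.7286, 0.7286.
ρ(T) = max|λ| = 1.3698; 1.3698 > 1 ⇒ diverges.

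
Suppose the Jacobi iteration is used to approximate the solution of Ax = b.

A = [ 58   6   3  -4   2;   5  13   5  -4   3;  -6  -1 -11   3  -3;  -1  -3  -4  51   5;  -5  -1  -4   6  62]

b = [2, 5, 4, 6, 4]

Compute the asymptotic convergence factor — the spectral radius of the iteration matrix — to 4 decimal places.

0.4360

Let D = diag(58, 13, -11, 51, 62); L, U the strict triangles.
T_J = -D⁻¹(L+U): T[1,4] = -(3)/(13) = -0.2308; T[1,1] = 0.
  T[0,:] = [+0.0000  -0.1034  -0.0517  +0.0690  -0.0345]
  T[1,:] = [-0.3846  +0.0000  -0.3846  +0.3077  -0.2308]
  T[2,:] = [-0.5455  -0.0909  +0.0000  +0.2727  -0.2727]
  T[3,:] = [+0.0196  +0.0588  +0.0784  +0.0000  -0.0980]
  T[4,:] = [+0.0806  +0.0161  +0.0645  -0.0968  +0.0000]
|λ(T)| sorted: 0.4360, 0.2570, 0.2570, 0.0789, 0.0768.
ρ(T) = max|λ| = 0.4360; 0.4360 < 1: convergent.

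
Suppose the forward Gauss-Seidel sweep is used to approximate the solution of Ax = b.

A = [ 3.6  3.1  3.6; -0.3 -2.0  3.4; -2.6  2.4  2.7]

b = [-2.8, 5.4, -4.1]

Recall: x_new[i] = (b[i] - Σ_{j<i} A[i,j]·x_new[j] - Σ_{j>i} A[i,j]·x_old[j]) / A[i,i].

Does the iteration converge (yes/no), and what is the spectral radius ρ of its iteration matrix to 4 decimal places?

Let D = diag(3.6, -2, 2.7); L, U the strict triangles.
T_GS = -(D+L)⁻¹U: row 0 first, T[0,1] = -(3.1)/(3.6) = -0.8611; later rows by forward substitution.
  T[0,:] = [+0.0000  -0.8611  -1.0000]
  T[1,:] = [+0.0000  +0.1292  +1.8500]
  T[2,:] = [+0.0000  -0.9440  -2.6074]
|λ(T)| sorted: 1.5937, 0.8845, 0.0000.
spectral radius ρ = 1.5937; 1.5937 > 1 ⇒ diverges.

no, ρ = 1.5937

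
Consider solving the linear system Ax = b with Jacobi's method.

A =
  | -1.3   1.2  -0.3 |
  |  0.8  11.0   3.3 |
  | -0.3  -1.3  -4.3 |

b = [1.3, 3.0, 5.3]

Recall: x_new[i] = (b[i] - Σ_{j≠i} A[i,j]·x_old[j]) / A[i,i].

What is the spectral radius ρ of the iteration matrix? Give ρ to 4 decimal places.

0.2962

Let D = diag(-1.3, 11, -4.3); L, U the strict triangles.
Jacobi: T = -D⁻¹(L+U), T[2,0] = -(-0.3)/(-4.3) = -0.0698; T[2,2] = 0.
  T[0,:] = [+0.0000 +0.9231 -0.2308]
  T[1,:] = [-0.0727 +0.0000 -0.3000]
  T[2,:] = [-0.0698 -0.3023 +0.0000]
|λ(T)| sorted: 0.2962, 0.2193, 0.2193.
ρ(T) = max|λ| = 0.2962; 0.2962 < 1: convergent.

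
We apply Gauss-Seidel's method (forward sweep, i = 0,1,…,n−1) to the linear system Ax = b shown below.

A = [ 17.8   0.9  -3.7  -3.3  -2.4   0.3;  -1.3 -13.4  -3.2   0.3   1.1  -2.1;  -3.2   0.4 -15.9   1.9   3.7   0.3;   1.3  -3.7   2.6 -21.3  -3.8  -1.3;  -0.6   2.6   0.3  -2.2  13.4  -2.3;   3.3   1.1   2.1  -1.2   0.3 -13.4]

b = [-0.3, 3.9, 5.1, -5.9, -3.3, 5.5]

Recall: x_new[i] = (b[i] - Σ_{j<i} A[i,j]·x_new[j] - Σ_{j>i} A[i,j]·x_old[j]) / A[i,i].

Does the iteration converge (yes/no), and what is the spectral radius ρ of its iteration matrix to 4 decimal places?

yes, ρ = 0.2276

Write A = D+L+U with D = diag(17.8, -13.4, -15.9, -21.3, 13.4, -13.4).
GS T = -(D+L)⁻¹U: row 0 first, T[0,4] = -(-2.4)/(17.8) = +0.1348; later rows by forward substitution.
  T[0,:] = [+0.0000, -0.0506, +0.2079, +0.1854, +0.1348, -0.0169]
  T[1,:] = [+0.0000, +0.0049, -0.2590, +0.0044, +0.0690, -0.1551]
  T[2,:] = [+0.0000, +0.0103, -0.0483, +0.0823, +0.2073, +0.0184]
  T[3,:] = [+0.0000, -0.0027, +0.0518, +0.0206, -0.1569, -0.0329]
  T[4,:] = [+0.0000, -0.0039, +0.0691, +0.0090, -0.0377, +0.1952]
  T[5,:] = [+0.0000, -0.0103, +0.0193, +0.0573, +0.0846, -0.0067]
|λ(T)| sorted: 0.2276, 0.1162, 0.1162, 0.0595, 0.0595, 0.0000.
spectral radius ρ = 0.2276; 0.2276 < 1: convergent.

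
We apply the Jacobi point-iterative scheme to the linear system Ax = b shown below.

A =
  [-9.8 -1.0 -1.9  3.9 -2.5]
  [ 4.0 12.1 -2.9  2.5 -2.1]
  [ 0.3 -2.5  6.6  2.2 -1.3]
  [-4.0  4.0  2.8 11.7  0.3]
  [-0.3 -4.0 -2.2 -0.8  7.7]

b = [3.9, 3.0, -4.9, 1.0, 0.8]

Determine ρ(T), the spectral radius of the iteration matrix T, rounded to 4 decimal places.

0.9071

A = D + L + U where D = diag(-9.8, 12.1, 6.6, 11.7, 7.7).
T_J = -D⁻¹(L+U): T[1,0] = -(4)/(12.1) = -0.3306; T[1,1] = 0.
  T[0,:] = [+0.0000, -0.1020, -0.1939, +0.3980, -0.2551]
  T[1,:] = [-0.3306, +0.0000, +0.2397, -0.2066, +0.1736]
  T[2,:] = [-0.0455, +0.3788, +0.0000, -0.3333, +0.1970]
  T[3,:] = [+0.3419, -0.3419, -0.2393, +0.0000, -0.0256]
  T[4,:] = [+0.0390, +0.5195, +0.2857, +0.1039, +0.0000]
|λ(T)| sorted: 0.9071, 0.3628, 0.3628, 0.2496, 0.0382.
spectral radius ρ = 0.9071; 0.9071 < 1 ⇒ converges.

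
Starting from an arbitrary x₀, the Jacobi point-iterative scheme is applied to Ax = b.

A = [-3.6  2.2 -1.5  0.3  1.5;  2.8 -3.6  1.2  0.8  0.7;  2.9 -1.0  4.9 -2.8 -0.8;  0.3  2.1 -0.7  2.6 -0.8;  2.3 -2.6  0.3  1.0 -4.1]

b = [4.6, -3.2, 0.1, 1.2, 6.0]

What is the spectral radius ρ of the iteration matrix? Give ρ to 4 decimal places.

1.1880

Split A = D + L + U, D = diag(-3.6, -3.6, 4.9, 2.6, -4.1).
Jacobi T = -D⁻¹(L+U): T[1,3] = -(0.8)/(-3.6) = +0.2222; T[1,1] = 0.
  T[0,:] = [+0.0000  +0.6111  -0.4167  +0.0833  +0.4167]
  T[1,:] = [+0.7778  +0.0000  +0.3333  +0.2222  +0.1944]
  T[2,:] = [-0.5918  +0.2041  +0.0000  +0.5714  +0.1633]
  T[3,:] = [-0.1154  -0.8077  +0.2692  +0.0000  +0.3077]
  T[4,:] = [+0.5610  -0.6341  +0.0732  +0.2439  +0.0000]
|roots of det(T-λI)|: 1.1880, 0.7139, 0.7014, 0.7014, 0.4167.
ρ = 1.1880; 1.1880 > 1: divergent.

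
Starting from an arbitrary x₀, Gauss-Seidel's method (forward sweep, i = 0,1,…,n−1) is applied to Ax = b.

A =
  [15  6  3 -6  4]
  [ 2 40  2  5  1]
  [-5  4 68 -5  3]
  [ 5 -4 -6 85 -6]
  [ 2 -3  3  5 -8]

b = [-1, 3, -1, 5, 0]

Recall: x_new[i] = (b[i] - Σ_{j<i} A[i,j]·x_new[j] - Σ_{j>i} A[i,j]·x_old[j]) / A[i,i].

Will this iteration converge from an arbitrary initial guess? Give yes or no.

yes

Let D = diag(15, 40, 68, 85, -8); L, U the strict triangles.
T_GS = -(D+L)⁻¹U: row 0 first, T[0,4] = -(4)/(15) = -0.2667; later rows by forward substitution.
  T[0,:] = [+0.0000  -0.4000  -0.2000  +0.4000  -0.2667]
  T[1,:] = [+0.0000  +0.0200  -0.0400  -0.1450  -0.0117]
  T[2,:] = [+0.0000  -0.0306  -0.0124  +0.1115  -0.0630]
  T[3,:] = [+0.0000  +0.0223  +0.0090  -0.0225  +0.0813]
  T[4,:] = [+0.0000  -0.1050  -0.0340  +0.1821  -0.0351]
|λ(T)| sorted: 0.1540, 0.1235, 0.0369, 0.0369, 0.0000.
spectral radius ρ = 0.1540; 0.1540 < 1, so it converges for any x₀.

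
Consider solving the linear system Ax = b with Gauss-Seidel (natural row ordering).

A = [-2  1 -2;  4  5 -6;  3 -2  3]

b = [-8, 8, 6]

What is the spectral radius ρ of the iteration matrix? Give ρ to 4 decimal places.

1.5450

Write A = D+L+U with D = diag(-2, 5, 3).
GS T = -(D+L)⁻¹U: row 0 first, T[0,2] = -(-2)/(-2) = -1.0000; later rows by forward substitution.
  T[0,:] = [+0.0000  +0.5000  -1.0000]
  T[1,:] = [+0.0000  -0.4000  +2.0000]
  T[2,:] = [+0.0000  -0.7667  +2.3333]
moduli |λ_i(T)| = 1.5450, 0.3884, 0.0000.
ρ = 1.5450; 1.5450 > 1: divergent.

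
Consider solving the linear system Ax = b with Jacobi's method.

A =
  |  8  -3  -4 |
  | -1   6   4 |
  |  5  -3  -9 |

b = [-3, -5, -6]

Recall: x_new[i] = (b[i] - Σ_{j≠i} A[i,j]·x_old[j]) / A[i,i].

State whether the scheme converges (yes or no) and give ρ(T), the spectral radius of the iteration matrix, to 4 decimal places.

Split A = D + L + U, D = diag(8, 6, -9).
Jacobi T = -D⁻¹(L+U): T[0,2] = -(-4)/(8) = +0.5000; T[0,0] = 0.
  T[0,:] = [+0.0000  +0.3750  +0.5000]
  T[1,:] = [+0.1667  +0.0000  -0.6667]
  T[2,:] = [+0.5556  -0.3333  +0.0000]
|λ(T)| sorted: 0.8686, 0.4381, 0.4381.
ρ = 0.8686; 0.8686 < 1: convergent.

yes, ρ = 0.8686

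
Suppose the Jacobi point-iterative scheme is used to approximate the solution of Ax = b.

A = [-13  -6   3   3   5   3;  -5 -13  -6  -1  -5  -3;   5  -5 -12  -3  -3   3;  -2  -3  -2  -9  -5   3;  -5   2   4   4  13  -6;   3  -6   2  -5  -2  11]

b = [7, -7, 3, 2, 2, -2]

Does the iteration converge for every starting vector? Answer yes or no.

no

Split A = D + L + U, D = diag(-13, -13, -12, -9, 13, 11).
Jacobi: T = -D⁻¹(L+U), T[0,2] = -(3)/(-13) = +0.2308; T[0,0] = 0.
  T[0,:] = [+0.0000, -0.4615, +0.2308, +0.2308, +0.3846, +0.2308]
  T[1,:] = [-0.3846, +0.0000, -0.4615, -0.0769, -0.3846, -0.2308]
  T[2,:] = [+0.4167, -0.4167, +0.0000, -0.2500, -0.2500, +0.2500]
  T[3,:] = [-0.2222, -0.3333, -0.2222, +0.0000, -0.5556, +0.3333]
  T[4,:] = [+0.3846, -0.1538, -0.3077, -0.3077, +0.0000, +0.4615]
  T[5,:] = [-0.2727, +0.5455, -0.1818, +0.4545, +0.1818, +0.0000]
moduli |λ_i(T)| = 1.1328, 0.7717, 0.7717, 0.3709, 0.2723, 0.2723.
spectral radius ρ = 1.1328; 1.1328 > 1 ⇒ diverges.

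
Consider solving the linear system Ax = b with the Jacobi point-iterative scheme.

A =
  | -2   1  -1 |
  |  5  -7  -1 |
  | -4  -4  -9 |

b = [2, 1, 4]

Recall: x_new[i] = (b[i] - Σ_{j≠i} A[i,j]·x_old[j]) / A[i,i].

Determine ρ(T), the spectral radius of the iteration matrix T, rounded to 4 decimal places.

0.9217

Let D = diag(-2, -7, -9); L, U the strict triangles.
Jacobi: T = -D⁻¹(L+U), T[0,1] = -(1)/(-2) = +0.5000; T[0,0] = 0.
  T[0,:] = [+0.0000 +0.5000 -0.5000]
  T[1,:] = [+0.7143 +0.0000 -0.1429]
  T[2,:] = [-0.4444 -0.4444 +0.0000]
|roots of det(T-λI)|: 0.9217, 0.5365, 0.3852.
spectral radius ρ = 0.9217; 0.9217 < 1, so it converges for any x₀.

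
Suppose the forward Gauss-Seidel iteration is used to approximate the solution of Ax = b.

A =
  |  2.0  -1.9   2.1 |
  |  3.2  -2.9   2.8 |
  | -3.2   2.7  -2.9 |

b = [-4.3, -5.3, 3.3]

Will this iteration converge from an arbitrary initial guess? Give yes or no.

no

Let D = diag(2, -2.9, -2.9); L, U the strict triangles.
Gauss-Seidel: T = -(D+L)⁻¹U, row 0 first, T[0,1] = -(-1.9)/(2) = +0.9500; later rows by forward substitution.
  T[0,:] = [+0.0000 +0.9500 -1.0500]
  T[1,:] = [+0.0000 +1.0483 -0.1931]
  T[2,:] = [+0.0000 -0.0723 +0.9788]
|eigenvalues of T|: 1.1367, 0.8904, 0.0000.
ρ(T) = max|λ| = 1.1367; 1.1367 > 1 ⇒ diverges.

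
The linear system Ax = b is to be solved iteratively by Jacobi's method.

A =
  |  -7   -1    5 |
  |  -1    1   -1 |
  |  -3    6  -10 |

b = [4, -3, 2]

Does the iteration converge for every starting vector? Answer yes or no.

yes

A = D + L + U where D = diag(-7, 1, -10).
Jacobi T = -D⁻¹(L+U): T[2,0] = -(-3)/(-10) = -0.3000; T[2,2] = 0.
  T[0,:] = [+0.0000 -0.1429 +0.7143]
  T[1,:] = [+1.0000 +0.0000 +1.0000]
  T[2,:] = [-0.3000 +0.6000 +0.0000]
eigenvalue magnitudes: 0.8818, 0.7312, 0.7312.
ρ(T) = max|λ| = 0.8818; 0.8818 < 1: convergent.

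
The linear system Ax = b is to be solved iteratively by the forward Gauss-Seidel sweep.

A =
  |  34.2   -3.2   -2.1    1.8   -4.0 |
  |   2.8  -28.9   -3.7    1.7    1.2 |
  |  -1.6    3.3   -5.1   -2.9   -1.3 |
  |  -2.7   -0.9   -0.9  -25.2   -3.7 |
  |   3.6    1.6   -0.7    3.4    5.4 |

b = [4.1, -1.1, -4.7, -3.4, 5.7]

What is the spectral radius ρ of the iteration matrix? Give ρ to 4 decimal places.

A = D + L + U where D = diag(34.2, -28.9, -5.1, -25.2, 5.4).
T_GS = -(D+L)⁻¹U: row 0 first, T[0,4] = -(-4)/(34.2) = +0.1170; later rows by forward substitution.
  T[0,:] = [+0.0000 +0.0936 +0.0614 -0.0526 +0.1170]
  T[1,:] = [+0.0000 +0.0091 -0.1221 +0.0537 +0.0529]
  T[2,:] = [+0.0000 -0.0235 -0.0983 -0.5174 -0.2574]
  T[3,:] = [+0.0000 -0.0095 +0.0013 +0.0222 -0.1521]
  T[4,:] = [+0.0000 -0.0621 -0.0183 -0.0619 -0.0313]
|roots of det(T-λI)|: 0.2460, 0.1442, 0.1442, 0.1304, 0.0000.
ρ(T) = max|λ| = 0.2460; 0.2460 < 1 ⇒ converges.

0.2460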